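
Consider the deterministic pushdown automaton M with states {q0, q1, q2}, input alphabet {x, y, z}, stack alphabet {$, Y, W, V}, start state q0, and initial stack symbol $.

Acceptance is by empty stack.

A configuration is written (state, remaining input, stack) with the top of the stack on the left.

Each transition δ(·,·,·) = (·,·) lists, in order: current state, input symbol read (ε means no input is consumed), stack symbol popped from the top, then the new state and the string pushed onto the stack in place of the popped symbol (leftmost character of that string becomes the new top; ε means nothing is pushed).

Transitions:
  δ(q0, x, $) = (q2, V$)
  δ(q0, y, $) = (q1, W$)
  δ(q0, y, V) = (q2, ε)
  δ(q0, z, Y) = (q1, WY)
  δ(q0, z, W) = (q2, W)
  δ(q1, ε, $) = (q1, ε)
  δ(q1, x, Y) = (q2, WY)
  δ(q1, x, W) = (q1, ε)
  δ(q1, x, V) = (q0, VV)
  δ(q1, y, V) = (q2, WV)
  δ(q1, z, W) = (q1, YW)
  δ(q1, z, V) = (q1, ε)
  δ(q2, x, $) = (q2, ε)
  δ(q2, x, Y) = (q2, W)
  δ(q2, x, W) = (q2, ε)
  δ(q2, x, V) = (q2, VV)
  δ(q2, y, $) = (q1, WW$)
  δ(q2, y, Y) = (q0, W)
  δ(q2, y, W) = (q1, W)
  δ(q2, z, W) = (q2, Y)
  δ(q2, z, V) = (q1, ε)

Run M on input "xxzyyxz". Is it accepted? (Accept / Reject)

(q0, xxzyyxz, $)
  read x, top $: go to q2, push V$ → (q2, xzyyxz, V$)
  read x, top V: go to q2, push VV → (q2, zyyxz, VV$)
  read z, top V: go to q1, push ε → (q1, yyxz, V$)
  read y, top V: go to q2, push WV → (q2, yxz, WV$)
  read y, top W: go to q1, push W → (q1, xz, WV$)
  read x, top W: go to q1, push ε → (q1, z, V$)
  read z, top V: go to q1, push ε → (q1, ε, $)
  ε-move, top $: go to q1, push ε → (q1, ε, ε)
All input consumed and the stack is empty.

Accept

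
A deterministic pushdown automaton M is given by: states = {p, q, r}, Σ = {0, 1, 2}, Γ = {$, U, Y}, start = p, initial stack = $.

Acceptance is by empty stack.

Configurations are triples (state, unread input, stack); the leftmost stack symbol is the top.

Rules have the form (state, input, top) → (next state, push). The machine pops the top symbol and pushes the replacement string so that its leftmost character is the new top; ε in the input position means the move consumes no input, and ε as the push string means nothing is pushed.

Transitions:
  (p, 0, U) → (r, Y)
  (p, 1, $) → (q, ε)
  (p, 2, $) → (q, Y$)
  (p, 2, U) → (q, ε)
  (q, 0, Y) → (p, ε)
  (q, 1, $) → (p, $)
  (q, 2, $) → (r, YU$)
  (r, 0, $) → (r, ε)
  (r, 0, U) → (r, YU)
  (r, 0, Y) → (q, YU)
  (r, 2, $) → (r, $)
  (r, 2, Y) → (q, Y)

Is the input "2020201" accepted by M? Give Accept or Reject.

(p, 2020201, $)
  read 2, top $: go to q, push Y$ → (q, 020201, Y$)
  read 0, top Y: go to p, push ε → (p, 20201, $)
  read 2, top $: go to q, push Y$ → (q, 0201, Y$)
  read 0, top Y: go to p, push ε → (p, 201, $)
  read 2, top $: go to q, push Y$ → (q, 01, Y$)
  read 0, top Y: go to p, push ε → (p, 1, $)
  read 1, top $: go to q, push ε → (q, ε, ε)
All input consumed and the stack is empty.

Accept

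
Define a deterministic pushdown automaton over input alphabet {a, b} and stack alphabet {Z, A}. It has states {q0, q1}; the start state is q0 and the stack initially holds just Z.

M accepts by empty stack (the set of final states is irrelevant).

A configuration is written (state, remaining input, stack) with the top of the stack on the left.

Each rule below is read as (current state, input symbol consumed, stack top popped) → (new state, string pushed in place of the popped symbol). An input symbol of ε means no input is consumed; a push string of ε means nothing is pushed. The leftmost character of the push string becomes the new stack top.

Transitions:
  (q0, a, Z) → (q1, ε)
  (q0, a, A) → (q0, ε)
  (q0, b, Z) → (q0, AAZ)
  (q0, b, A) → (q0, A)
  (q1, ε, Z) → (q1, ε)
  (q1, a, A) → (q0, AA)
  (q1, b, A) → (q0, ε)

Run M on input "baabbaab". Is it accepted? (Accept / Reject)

(q0, baabbaab, Z)
  read b, top Z: go to q0, push AAZ → (q0, aabbaab, AAZ)
  read a, top A: go to q0, push ε → (q0, abbaab, AZ)
  read a, top A: go to q0, push ε → (q0, bbaab, Z)
  read b, top Z: go to q0, push AAZ → (q0, baab, AAZ)
  read b, top A: go to q0, push A → (q0, aab, AAZ)
  read a, top A: go to q0, push ε → (q0, ab, AZ)
  read a, top A: go to q0, push ε → (q0, b, Z)
  read b, top Z: go to q0, push AAZ → (q0, ε, AAZ)
All input consumed; stack is AAZ, not empty, and no further ε-move applies.

Reject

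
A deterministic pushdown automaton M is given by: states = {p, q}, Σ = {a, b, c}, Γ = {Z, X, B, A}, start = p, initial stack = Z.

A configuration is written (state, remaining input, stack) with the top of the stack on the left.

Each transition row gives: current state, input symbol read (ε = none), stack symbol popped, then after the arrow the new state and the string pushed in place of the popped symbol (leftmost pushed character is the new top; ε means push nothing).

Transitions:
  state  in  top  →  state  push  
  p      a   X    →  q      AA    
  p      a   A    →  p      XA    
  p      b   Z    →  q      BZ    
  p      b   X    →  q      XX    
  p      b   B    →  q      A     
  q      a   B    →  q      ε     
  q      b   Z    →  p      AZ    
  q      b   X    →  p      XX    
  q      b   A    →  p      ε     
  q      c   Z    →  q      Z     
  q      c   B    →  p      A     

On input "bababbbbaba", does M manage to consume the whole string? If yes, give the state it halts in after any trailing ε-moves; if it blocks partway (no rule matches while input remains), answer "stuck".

p

(p, bababbbbaba, Z)
  read b, top Z: go to q, push BZ → (q, ababbbbaba, BZ)
  read a, top B: go to q, push ε → (q, babbbbaba, Z)
  read b, top Z: go to p, push AZ → (p, abbbbaba, AZ)
  read a, top A: go to p, push XA → (p, bbbbaba, XAZ)
  read b, top X: go to q, push XX → (q, bbbaba, XXAZ)
  read b, top X: go to p, push XX → (p, bbaba, XXXAZ)
  read b, top X: go to q, push XX → (q, baba, XXXXAZ)
  read b, top X: go to p, push XX → (p, aba, XXXXXAZ)
  read a, top X: go to q, push AA → (q, ba, AAXXXXAZ)
  read b, top A: go to p, push ε → (p, a, AXXXXAZ)
  read a, top A: go to p, push XA → (p, ε, XAXXXXAZ)
All input consumed; M is in state p.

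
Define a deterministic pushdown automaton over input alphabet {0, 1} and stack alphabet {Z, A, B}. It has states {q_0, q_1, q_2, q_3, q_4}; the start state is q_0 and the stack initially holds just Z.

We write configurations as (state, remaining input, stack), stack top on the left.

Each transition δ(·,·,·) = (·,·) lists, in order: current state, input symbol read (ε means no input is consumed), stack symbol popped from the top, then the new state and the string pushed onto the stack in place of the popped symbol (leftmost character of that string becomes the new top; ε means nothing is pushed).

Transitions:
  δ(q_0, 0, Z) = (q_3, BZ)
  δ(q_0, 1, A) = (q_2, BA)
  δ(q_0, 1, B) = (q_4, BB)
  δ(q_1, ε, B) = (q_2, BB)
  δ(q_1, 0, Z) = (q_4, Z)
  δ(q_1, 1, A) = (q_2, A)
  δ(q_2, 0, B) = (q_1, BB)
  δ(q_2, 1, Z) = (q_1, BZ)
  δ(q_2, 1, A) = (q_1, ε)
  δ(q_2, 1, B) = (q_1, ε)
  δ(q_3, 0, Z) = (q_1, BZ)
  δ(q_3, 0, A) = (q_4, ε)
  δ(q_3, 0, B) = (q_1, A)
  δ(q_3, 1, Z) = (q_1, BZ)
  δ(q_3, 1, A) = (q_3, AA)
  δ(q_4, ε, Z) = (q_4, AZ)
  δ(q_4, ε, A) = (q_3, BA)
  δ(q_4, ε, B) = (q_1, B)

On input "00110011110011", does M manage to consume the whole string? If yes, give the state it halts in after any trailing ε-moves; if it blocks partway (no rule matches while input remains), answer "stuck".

(q_0, 00110011110011, Z)
  read 0, top Z: go to q_3, push BZ → (q_3, 0110011110011, BZ)
  read 0, top B: go to q_1, push A → (q_1, 110011110011, AZ)
  read 1, top A: go to q_2, push A → (q_2, 10011110011, AZ)
  read 1, top A: go to q_1, push ε → (q_1, 0011110011, Z)
  read 0, top Z: go to q_4, push Z → (q_4, 011110011, Z)
  ε-move, top Z: go to q_4, push AZ → (q_4, 011110011, AZ)
  ε-move, top A: go to q_3, push BA → (q_3, 011110011, BAZ)
  read 0, top B: go to q_1, push A → (q_1, 11110011, AAZ)
  read 1, top A: go to q_2, push A → (q_2, 1110011, AAZ)
  read 1, top A: go to q_1, push ε → (q_1, 110011, AZ)
  read 1, top A: go to q_2, push A → (q_2, 10011, AZ)
  read 1, top A: go to q_1, push ε → (q_1, 0011, Z)
  read 0, top Z: go to q_4, push Z → (q_4, 011, Z)
  ε-move, top Z: go to q_4, push AZ → (q_4, 011, AZ)
  ε-move, top A: go to q_3, push BA → (q_3, 011, BAZ)
  read 0, top B: go to q_1, push A → (q_1, 11, AAZ)
  read 1, top A: go to q_2, push A → (q_2, 1, AAZ)
  read 1, top A: go to q_1, push ε → (q_1, ε, AZ)
All input consumed; M is in state q_1.

q_1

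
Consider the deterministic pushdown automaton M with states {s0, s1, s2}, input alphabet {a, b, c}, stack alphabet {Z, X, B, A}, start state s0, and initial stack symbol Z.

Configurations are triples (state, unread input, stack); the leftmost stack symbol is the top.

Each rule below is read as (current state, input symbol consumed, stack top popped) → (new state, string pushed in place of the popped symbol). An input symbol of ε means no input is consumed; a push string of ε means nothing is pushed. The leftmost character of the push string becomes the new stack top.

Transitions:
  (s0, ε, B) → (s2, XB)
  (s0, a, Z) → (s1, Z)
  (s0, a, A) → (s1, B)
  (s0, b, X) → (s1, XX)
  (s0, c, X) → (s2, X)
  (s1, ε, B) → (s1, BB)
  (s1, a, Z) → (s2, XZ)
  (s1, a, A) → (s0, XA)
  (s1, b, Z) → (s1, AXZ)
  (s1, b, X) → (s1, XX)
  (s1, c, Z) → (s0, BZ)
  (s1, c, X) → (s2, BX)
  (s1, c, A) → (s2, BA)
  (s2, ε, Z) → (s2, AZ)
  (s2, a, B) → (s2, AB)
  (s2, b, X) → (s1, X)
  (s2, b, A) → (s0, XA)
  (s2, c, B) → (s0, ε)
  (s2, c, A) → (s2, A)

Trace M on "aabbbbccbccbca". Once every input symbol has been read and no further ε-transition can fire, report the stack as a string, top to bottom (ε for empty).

(s0, aabbbbccbccbca, Z)
  read a, top Z: go to s1, push Z → (s1, abbbbccbccbca, Z)
  read a, top Z: go to s2, push XZ → (s2, bbbbccbccbca, XZ)
  read b, top X: go to s1, push X → (s1, bbbccbccbca, XZ)
  read b, top X: go to s1, push XX → (s1, bbccbccbca, XXZ)
  read b, top X: go to s1, push XX → (s1, bccbccbca, XXXZ)
  read b, top X: go to s1, push XX → (s1, ccbccbca, XXXXZ)
  read c, top X: go to s2, push BX → (s2, cbccbca, BXXXXZ)
  read c, top B: go to s0, push ε → (s0, bccbca, XXXXZ)
  read b, top X: go to s1, push XX → (s1, ccbca, XXXXXZ)
  read c, top X: go to s2, push BX → (s2, cbca, BXXXXXZ)
  read c, top B: go to s0, push ε → (s0, bca, XXXXXZ)
  read b, top X: go to s1, push XX → (s1, ca, XXXXXXZ)
  read c, top X: go to s2, push BX → (s2, a, BXXXXXXZ)
  read a, top B: go to s2, push AB → (s2, ε, ABXXXXXXZ)
All input consumed in state s2 with stack ABXXXXXXZ.

ABXXXXXXZ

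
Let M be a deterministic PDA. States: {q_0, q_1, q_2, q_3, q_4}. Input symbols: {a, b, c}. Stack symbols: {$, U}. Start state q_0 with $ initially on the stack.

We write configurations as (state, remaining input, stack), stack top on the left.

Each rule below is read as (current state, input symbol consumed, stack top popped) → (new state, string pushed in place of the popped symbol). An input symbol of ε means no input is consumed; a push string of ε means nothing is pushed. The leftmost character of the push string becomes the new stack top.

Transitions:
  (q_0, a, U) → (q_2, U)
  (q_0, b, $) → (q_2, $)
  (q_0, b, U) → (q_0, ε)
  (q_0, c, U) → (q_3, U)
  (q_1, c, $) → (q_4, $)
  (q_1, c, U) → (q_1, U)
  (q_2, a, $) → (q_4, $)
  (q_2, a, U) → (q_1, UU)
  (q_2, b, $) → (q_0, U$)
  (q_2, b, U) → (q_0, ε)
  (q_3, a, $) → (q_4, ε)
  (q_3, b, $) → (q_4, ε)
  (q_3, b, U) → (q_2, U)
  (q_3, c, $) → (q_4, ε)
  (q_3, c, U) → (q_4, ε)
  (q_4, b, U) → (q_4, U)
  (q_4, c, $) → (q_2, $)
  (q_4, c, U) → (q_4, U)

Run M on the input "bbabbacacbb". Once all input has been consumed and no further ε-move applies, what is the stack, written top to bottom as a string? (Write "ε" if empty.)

(q_0, bbabbacacbb, $) ⊢ (q_2, babbacacbb, $) ⊢ (q_0, abbacacbb, U$) ⊢ (q_2, bbacacbb, U$) ⊢ (q_0, bacacbb, $) ⊢ (q_2, acacbb, $) ⊢ (q_4, cacbb, $) ⊢ (q_2, acbb, $) ⊢ (q_4, cbb, $) ⊢ (q_2, bb, $) ⊢ (q_0, b, U$) ⊢ (q_0, ε, $)
All input consumed in state q_0 with stack $.

$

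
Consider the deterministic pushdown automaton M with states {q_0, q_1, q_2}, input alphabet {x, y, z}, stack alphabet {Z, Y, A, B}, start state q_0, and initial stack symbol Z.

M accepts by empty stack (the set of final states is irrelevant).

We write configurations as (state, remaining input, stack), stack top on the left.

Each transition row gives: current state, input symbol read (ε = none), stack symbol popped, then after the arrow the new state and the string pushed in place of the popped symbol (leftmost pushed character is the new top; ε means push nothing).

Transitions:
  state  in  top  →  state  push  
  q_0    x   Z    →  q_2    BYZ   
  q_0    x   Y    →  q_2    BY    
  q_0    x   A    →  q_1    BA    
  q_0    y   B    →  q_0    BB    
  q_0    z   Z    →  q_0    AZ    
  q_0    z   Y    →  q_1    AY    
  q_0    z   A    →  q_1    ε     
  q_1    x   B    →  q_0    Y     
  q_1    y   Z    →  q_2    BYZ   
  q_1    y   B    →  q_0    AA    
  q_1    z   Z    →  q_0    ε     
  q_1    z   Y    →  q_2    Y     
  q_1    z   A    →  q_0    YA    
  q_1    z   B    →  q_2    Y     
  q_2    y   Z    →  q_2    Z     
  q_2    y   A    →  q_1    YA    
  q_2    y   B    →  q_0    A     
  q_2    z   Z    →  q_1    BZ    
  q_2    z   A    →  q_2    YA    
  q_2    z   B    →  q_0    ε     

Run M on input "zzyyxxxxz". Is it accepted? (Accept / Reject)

(q_0, zzyyxxxxz, Z) ⊢ (q_0, zyyxxxxz, AZ) ⊢ (q_1, yyxxxxz, Z) ⊢ (q_2, yxxxxz, BYZ) ⊢ (q_0, xxxxz, AYZ) ⊢ (q_1, xxxz, BAYZ) ⊢ (q_0, xxz, YAYZ) ⊢ (q_2, xz, BYAYZ)
No transition applies at (q_2, xz, BYAYZ); input not fully consumed.

Reject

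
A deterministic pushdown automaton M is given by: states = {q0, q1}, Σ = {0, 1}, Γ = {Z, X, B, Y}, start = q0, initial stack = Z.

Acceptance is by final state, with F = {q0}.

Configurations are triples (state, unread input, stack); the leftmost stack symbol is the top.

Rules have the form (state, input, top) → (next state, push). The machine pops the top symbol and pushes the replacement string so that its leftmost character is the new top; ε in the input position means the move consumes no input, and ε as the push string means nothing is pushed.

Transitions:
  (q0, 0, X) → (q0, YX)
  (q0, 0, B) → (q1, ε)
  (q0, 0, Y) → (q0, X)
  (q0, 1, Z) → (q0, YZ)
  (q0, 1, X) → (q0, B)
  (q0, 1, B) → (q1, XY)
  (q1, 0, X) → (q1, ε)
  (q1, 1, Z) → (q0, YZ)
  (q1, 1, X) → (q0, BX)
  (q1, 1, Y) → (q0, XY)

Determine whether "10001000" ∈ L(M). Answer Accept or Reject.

(q0, 10001000, Z)
  read 1, top Z: go to q0, push YZ → (q0, 0001000, YZ)
  read 0, top Y: go to q0, push X → (q0, 001000, XZ)
  read 0, top X: go to q0, push YX → (q0, 01000, YXZ)
  read 0, top Y: go to q0, push X → (q0, 1000, XXZ)
  read 1, top X: go to q0, push B → (q0, 000, BXZ)
  read 0, top B: go to q1, push ε → (q1, 00, XZ)
  read 0, top X: go to q1, push ε → (q1, 0, Z)
No transition applies at (q1, 0, Z); input not fully consumed.

Reject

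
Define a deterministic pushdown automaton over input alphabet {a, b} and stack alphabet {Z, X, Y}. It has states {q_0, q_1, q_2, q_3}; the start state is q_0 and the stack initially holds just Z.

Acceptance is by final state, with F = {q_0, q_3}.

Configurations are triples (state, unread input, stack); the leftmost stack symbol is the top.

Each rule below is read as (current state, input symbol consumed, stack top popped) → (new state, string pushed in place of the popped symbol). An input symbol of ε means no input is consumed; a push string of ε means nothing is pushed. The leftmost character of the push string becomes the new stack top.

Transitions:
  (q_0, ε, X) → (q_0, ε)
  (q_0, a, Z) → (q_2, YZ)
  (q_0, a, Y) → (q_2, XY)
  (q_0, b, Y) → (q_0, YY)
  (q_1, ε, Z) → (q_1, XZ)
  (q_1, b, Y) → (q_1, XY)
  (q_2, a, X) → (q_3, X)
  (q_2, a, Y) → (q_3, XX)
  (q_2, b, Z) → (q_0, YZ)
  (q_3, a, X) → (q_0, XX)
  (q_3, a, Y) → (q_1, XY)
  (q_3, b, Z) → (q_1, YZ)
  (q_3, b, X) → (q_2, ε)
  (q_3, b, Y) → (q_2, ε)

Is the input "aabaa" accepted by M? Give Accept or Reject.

Accept

(q_0, aabaa, Z)
  read a, top Z: go to q_2, push YZ → (q_2, abaa, YZ)
  read a, top Y: go to q_3, push XX → (q_3, baa, XXZ)
  read b, top X: go to q_2, push ε → (q_2, aa, XZ)
  read a, top X: go to q_3, push X → (q_3, a, XZ)
  read a, top X: go to q_0, push XX → (q_0, ε, XXZ)
All input consumed; state q_0 ∈ F.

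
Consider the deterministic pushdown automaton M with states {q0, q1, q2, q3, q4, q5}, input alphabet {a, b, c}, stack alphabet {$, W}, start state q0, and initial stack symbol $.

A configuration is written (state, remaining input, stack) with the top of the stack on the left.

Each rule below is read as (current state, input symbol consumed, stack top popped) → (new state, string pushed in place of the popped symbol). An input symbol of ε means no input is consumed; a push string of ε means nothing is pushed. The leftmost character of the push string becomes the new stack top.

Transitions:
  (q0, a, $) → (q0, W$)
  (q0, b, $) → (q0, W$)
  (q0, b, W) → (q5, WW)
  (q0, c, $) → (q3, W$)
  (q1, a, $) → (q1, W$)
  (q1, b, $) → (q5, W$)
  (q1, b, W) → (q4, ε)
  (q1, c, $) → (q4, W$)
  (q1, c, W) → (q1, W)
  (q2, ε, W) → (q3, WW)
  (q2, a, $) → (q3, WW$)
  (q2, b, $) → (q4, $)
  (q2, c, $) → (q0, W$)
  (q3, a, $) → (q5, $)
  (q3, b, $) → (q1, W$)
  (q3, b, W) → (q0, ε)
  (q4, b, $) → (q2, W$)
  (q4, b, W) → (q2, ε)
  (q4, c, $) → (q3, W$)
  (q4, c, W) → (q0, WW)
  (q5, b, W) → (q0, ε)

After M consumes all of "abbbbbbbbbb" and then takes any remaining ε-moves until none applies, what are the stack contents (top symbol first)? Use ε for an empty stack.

W$

(q0, abbbbbbbbbb, $) ⊢ (q0, bbbbbbbbbb, W$) ⊢ (q5, bbbbbbbbb, WW$) ⊢ (q0, bbbbbbbb, W$) ⊢ (q5, bbbbbbb, WW$) ⊢ (q0, bbbbbb, W$) ⊢ (q5, bbbbb, WW$) ⊢ (q0, bbbb, W$) ⊢ (q5, bbb, WW$) ⊢ (q0, bb, W$) ⊢ (q5, b, WW$) ⊢ (q0, ε, W$)
All input consumed in state q0 with stack W$.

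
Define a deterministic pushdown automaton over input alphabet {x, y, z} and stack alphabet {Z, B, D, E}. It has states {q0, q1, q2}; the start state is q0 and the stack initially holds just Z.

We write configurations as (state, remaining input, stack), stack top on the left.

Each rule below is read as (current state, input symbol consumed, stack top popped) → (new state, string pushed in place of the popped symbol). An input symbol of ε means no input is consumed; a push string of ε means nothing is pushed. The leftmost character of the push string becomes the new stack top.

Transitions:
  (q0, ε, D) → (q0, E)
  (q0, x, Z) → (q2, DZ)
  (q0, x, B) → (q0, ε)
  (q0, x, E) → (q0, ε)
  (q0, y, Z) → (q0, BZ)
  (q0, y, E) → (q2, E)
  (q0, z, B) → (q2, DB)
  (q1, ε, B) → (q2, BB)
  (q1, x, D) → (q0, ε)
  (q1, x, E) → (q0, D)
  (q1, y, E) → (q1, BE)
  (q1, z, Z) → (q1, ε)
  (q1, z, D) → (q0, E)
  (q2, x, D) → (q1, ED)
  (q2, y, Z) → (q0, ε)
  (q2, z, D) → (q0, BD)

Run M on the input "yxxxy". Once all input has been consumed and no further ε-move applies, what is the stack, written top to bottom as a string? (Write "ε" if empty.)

BBEDZ

(q0, yxxxy, Z) ⊢ (q0, xxxy, BZ) ⊢ (q0, xxy, Z) ⊢ (q2, xy, DZ) ⊢ (q1, y, EDZ) ⊢ (q1, ε, BEDZ) ⊢ (q2, ε, BBEDZ)
All input consumed in state q2 with stack BBEDZ.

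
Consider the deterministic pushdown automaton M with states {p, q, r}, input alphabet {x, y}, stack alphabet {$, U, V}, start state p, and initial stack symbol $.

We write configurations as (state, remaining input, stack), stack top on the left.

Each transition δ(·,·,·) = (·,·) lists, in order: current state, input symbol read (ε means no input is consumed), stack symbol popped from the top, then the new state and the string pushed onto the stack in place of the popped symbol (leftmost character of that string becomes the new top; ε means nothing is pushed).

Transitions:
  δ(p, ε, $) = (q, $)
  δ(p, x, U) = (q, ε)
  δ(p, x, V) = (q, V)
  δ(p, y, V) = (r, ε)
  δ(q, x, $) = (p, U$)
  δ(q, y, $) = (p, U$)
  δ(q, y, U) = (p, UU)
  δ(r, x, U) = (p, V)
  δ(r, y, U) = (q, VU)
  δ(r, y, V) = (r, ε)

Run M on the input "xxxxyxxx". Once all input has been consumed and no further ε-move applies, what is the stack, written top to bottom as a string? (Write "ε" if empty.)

$

(p, xxxxyxxx, $)
  ε-move, top $: go to q, push $ → (q, xxxxyxxx, $)
  read x, top $: go to p, push U$ → (p, xxxyxxx, U$)
  read x, top U: go to q, push ε → (q, xxyxxx, $)
  read x, top $: go to p, push U$ → (p, xyxxx, U$)
  read x, top U: go to q, push ε → (q, yxxx, $)
  read y, top $: go to p, push U$ → (p, xxx, U$)
  read x, top U: go to q, push ε → (q, xx, $)
  read x, top $: go to p, push U$ → (p, x, U$)
  read x, top U: go to q, push ε → (q, ε, $)
All input consumed in state q with stack $.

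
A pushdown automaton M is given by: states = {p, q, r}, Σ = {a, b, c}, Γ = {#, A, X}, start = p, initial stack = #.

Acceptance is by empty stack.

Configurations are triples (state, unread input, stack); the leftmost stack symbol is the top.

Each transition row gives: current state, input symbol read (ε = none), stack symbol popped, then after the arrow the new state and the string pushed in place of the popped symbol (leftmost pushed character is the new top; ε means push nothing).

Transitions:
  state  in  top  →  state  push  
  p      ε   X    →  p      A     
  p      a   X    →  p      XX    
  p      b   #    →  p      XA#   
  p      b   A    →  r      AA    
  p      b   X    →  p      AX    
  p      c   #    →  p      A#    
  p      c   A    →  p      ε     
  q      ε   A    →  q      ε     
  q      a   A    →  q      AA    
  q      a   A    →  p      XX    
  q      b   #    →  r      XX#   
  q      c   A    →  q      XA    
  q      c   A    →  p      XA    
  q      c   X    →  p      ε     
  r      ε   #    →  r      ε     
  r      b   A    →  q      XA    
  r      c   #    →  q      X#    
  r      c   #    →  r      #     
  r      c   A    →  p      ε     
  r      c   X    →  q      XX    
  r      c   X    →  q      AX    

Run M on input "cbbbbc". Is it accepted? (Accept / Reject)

Reject

No computation consumes all input and empties the stack.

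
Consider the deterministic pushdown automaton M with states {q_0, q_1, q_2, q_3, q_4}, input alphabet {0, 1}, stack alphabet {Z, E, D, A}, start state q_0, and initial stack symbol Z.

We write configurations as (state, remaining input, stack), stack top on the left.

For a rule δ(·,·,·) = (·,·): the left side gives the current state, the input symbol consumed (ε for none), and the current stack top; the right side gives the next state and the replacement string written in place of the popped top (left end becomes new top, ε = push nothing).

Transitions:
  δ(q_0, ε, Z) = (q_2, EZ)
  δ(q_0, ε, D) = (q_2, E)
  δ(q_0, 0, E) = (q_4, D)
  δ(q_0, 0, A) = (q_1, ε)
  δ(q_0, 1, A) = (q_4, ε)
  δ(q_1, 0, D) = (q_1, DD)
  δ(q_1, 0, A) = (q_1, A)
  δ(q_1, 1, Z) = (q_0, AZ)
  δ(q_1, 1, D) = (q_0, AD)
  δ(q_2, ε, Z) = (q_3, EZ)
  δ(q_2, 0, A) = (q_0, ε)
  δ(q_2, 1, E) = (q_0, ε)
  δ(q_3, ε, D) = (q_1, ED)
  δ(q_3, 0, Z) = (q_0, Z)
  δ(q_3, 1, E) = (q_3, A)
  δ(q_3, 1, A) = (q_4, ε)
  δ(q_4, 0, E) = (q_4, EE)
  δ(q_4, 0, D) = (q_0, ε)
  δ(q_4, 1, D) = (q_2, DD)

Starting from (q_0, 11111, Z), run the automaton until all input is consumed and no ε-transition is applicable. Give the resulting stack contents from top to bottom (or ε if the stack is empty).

(q_0, 11111, Z)
  ε-move, top Z: go to q_2, push EZ → (q_2, 11111, EZ)
  read 1, top E: go to q_0, push ε → (q_0, 1111, Z)
  ε-move, top Z: go to q_2, push EZ → (q_2, 1111, EZ)
  read 1, top E: go to q_0, push ε → (q_0, 111, Z)
  ε-move, top Z: go to q_2, push EZ → (q_2, 111, EZ)
  read 1, top E: go to q_0, push ε → (q_0, 11, Z)
  ε-move, top Z: go to q_2, push EZ → (q_2, 11, EZ)
  read 1, top E: go to q_0, push ε → (q_0, 1, Z)
  ε-move, top Z: go to q_2, push EZ → (q_2, 1, EZ)
  read 1, top E: go to q_0, push ε → (q_0, ε, Z)
  ε-move, top Z: go to q_2, push EZ → (q_2, ε, EZ)
All input consumed in state q_2 with stack EZ.

EZ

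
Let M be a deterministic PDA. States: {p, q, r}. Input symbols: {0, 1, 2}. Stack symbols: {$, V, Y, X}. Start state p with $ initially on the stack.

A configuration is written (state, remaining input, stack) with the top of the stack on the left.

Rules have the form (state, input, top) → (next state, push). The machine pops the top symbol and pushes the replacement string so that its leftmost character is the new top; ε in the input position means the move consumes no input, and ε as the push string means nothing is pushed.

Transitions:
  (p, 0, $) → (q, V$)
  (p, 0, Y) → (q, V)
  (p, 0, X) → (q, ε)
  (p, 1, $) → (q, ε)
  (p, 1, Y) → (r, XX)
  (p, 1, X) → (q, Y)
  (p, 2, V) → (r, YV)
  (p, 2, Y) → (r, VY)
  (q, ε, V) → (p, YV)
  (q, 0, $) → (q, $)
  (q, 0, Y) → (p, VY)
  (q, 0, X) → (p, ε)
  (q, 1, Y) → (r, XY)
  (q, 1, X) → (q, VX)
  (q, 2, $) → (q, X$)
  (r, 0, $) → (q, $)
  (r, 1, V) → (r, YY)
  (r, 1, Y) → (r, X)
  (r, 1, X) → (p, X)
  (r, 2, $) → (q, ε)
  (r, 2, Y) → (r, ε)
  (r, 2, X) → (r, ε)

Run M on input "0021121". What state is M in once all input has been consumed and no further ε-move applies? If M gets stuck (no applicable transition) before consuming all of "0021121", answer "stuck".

(p, 0021121, $)
  read 0, top $: go to q, push V$ → (q, 021121, V$)
  ε-move, top V: go to p, push YV → (p, 021121, YV$)
  read 0, top Y: go to q, push V → (q, 21121, VV$)
  ε-move, top V: go to p, push YV → (p, 21121, YVV$)
  read 2, top Y: go to r, push VY → (r, 1121, VYVV$)
  read 1, top V: go to r, push YY → (r, 121, YYYVV$)
  read 1, top Y: go to r, push X → (r, 21, XYYVV$)
  read 2, top X: go to r, push ε → (r, 1, YYVV$)
  read 1, top Y: go to r, push X → (r, ε, XYVV$)
All input consumed; M is in state r.

r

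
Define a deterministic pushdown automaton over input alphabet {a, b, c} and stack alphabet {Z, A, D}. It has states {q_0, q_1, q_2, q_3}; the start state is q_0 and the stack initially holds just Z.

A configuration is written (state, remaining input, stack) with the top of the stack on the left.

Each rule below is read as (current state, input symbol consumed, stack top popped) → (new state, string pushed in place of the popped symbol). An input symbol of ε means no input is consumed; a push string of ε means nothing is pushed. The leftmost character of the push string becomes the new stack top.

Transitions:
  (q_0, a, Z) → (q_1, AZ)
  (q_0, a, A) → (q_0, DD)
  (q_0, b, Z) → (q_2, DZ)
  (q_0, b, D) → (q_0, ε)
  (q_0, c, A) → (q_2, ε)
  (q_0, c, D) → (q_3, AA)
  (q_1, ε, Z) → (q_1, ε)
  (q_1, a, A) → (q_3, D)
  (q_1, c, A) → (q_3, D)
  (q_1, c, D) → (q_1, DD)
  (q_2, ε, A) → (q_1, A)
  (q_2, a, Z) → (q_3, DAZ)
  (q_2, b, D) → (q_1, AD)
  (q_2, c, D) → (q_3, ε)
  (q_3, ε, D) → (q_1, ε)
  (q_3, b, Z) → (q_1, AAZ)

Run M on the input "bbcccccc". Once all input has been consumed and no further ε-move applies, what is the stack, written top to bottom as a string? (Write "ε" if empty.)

DDDDDDZ

(q_0, bbcccccc, Z) ⊢ (q_2, bcccccc, DZ) ⊢ (q_1, cccccc, ADZ) ⊢ (q_3, ccccc, DDZ) ⊢ (q_1, ccccc, DZ) ⊢ (q_1, cccc, DDZ) ⊢ (q_1, ccc, DDDZ) ⊢ (q_1, cc, DDDDZ) ⊢ (q_1, c, DDDDDZ) ⊢ (q_1, ε, DDDDDDZ)
All input consumed in state q_1 with stack DDDDDDZ.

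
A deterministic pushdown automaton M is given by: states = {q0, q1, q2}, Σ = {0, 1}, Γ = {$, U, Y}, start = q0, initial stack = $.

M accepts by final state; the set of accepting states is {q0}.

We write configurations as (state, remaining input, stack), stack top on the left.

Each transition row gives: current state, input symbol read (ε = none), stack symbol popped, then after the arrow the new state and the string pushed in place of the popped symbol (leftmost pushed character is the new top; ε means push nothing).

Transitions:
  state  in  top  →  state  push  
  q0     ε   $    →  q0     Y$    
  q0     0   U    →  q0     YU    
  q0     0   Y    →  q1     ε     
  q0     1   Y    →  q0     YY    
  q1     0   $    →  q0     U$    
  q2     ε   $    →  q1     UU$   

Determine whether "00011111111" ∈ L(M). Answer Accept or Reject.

(q0, 00011111111, $) ⊢ (q0, 00011111111, Y$) ⊢ (q1, 0011111111, $) ⊢ (q0, 011111111, U$) ⊢ (q0, 11111111, YU$) ⊢ (q0, 1111111, YYU$) ⊢ (q0, 111111, YYYU$) ⊢ (q0, 11111, YYYYU$) ⊢ (q0, 1111, YYYYYU$) ⊢ (q0, 111, YYYYYYU$) ⊢ (q0, 11, YYYYYYYU$) ⊢ (q0, 1, YYYYYYYYU$) ⊢ (q0, ε, YYYYYYYYYU$)
All input consumed; state q0 ∈ F.

Accept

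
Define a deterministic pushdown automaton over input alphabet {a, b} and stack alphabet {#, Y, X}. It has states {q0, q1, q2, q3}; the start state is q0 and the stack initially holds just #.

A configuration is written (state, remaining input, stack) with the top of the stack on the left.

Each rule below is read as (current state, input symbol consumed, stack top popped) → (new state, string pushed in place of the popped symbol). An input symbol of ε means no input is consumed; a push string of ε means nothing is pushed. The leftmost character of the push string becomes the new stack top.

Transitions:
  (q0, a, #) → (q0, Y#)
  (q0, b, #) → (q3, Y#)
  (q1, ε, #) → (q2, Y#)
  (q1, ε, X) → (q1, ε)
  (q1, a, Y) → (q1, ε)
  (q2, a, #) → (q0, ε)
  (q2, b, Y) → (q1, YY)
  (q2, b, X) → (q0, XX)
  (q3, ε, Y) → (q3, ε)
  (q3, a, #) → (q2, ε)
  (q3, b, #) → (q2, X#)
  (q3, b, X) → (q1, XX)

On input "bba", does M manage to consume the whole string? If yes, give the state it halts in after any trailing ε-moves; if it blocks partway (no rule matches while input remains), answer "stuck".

(q0, bba, #) ⊢ (q3, ba, Y#) ⊢ (q3, ba, #) ⊢ (q2, a, X#)
No transition for (q2, a, top X); M blocks with input a remaining.

stuck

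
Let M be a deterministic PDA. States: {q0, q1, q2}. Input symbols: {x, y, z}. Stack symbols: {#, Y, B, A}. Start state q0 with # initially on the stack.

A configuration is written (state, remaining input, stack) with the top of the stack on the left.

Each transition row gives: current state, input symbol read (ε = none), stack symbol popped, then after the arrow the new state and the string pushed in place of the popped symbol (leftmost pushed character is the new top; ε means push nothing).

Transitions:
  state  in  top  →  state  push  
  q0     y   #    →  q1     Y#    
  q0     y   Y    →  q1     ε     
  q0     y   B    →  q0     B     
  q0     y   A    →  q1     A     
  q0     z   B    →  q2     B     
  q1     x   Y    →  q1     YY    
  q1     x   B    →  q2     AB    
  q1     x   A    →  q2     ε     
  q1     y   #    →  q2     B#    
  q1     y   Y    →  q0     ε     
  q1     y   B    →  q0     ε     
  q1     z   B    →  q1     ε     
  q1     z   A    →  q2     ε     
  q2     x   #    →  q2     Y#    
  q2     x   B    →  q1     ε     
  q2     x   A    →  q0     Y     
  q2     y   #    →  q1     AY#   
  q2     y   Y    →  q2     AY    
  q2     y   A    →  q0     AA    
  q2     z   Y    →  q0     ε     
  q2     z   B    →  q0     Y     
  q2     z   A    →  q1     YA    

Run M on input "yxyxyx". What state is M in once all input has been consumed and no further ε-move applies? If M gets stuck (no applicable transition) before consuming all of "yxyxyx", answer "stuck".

stuck

(q0, yxyxyx, #) ⊢ (q1, xyxyx, Y#) ⊢ (q1, yxyx, YY#) ⊢ (q0, xyx, Y#)
No transition for (q0, x, top Y); M blocks with input xyx remaining.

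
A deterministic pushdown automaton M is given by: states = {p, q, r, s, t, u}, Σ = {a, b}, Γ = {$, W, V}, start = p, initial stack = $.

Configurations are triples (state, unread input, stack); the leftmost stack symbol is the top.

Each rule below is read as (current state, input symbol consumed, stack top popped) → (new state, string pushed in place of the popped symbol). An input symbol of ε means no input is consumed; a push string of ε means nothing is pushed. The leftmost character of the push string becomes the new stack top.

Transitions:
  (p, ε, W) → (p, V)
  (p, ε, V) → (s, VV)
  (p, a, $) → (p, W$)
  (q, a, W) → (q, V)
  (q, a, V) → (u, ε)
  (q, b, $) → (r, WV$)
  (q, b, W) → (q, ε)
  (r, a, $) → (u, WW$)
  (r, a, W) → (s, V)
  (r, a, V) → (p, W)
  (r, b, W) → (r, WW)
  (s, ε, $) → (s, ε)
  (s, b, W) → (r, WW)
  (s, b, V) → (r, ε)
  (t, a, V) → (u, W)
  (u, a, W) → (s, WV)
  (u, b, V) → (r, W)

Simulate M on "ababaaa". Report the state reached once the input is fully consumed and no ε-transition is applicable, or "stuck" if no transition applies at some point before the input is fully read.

(p, ababaaa, $)
  read a, top $: go to p, push W$ → (p, babaaa, W$)
  ε-move, top W: go to p, push V → (p, babaaa, V$)
  ε-move, top V: go to s, push VV → (s, babaaa, VV$)
  read b, top V: go to r, push ε → (r, abaaa, V$)
  read a, top V: go to p, push W → (p, baaa, W$)
  ε-move, top W: go to p, push V → (p, baaa, V$)
  ε-move, top V: go to s, push VV → (s, baaa, VV$)
  read b, top V: go to r, push ε → (r, aaa, V$)
  read a, top V: go to p, push W → (p, aa, W$)
  ε-move, top W: go to p, push V → (p, aa, V$)
  ε-move, top V: go to s, push VV → (s, aa, VV$)
No transition for (s, a, top V); M blocks with input aa remaining.

stuck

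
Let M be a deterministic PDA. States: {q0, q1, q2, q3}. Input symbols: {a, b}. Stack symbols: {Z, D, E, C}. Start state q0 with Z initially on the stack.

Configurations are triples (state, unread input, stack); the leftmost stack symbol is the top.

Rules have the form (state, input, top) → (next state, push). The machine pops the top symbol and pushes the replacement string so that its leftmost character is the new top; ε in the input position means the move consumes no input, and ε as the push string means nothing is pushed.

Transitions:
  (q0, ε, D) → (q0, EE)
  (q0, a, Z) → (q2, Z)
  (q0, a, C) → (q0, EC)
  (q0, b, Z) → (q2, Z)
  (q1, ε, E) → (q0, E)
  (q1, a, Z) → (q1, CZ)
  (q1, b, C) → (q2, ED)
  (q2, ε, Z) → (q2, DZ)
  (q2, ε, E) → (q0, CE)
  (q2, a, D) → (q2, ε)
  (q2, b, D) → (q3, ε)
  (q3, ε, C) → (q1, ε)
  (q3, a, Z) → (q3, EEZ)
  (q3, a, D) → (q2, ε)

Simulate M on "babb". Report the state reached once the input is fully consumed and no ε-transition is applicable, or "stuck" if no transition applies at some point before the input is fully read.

(q0, babb, Z) ⊢ (q2, abb, Z) ⊢ (q2, abb, DZ) ⊢ (q2, bb, Z) ⊢ (q2, bb, DZ) ⊢ (q3, b, Z)
No transition for (q3, b, top Z); M blocks with input b remaining.

stuck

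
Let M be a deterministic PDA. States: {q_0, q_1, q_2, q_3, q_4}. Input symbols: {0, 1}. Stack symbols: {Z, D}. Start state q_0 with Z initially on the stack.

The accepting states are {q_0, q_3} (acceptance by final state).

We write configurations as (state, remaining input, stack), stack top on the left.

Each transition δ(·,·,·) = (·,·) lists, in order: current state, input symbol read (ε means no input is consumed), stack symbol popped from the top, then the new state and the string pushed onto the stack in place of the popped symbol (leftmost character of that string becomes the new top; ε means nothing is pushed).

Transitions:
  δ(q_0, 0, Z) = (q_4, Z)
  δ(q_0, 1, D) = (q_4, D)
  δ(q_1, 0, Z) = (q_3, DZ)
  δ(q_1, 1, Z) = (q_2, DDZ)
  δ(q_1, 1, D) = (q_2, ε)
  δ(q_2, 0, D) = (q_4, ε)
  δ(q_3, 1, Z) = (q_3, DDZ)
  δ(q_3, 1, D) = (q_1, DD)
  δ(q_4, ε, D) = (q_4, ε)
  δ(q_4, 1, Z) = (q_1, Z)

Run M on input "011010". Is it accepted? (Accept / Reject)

Accept

(q_0, 011010, Z)
  read 0, top Z: go to q_4, push Z → (q_4, 11010, Z)
  read 1, top Z: go to q_1, push Z → (q_1, 1010, Z)
  read 1, top Z: go to q_2, push DDZ → (q_2, 010, DDZ)
  read 0, top D: go to q_4, push ε → (q_4, 10, DZ)
  ε-move, top D: go to q_4, push ε → (q_4, 10, Z)
  read 1, top Z: go to q_1, push Z → (q_1, 0, Z)
  read 0, top Z: go to q_3, push DZ → (q_3, ε, DZ)
All input consumed; state q_3 ∈ F.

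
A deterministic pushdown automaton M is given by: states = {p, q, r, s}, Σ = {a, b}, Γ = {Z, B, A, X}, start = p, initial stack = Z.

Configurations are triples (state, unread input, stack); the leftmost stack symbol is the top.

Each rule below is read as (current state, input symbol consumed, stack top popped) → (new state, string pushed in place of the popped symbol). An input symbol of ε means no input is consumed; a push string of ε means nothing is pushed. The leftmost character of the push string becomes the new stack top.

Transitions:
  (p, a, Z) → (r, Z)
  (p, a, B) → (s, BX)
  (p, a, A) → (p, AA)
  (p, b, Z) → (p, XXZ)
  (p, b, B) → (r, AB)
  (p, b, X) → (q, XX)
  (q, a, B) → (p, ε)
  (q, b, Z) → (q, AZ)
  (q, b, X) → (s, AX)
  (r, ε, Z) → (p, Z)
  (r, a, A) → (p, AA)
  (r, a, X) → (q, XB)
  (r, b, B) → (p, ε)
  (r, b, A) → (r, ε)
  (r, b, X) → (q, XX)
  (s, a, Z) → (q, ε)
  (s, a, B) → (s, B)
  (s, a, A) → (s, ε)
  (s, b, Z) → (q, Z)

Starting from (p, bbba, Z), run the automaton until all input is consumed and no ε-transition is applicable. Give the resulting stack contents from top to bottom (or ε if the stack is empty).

(p, bbba, Z)
  read b, top Z: go to p, push XXZ → (p, bba, XXZ)
  read b, top X: go to q, push XX → (q, ba, XXXZ)
  read b, top X: go to s, push AX → (s, a, AXXXZ)
  read a, top A: go to s, push ε → (s, ε, XXXZ)
All input consumed in state s with stack XXXZ.

XXXZ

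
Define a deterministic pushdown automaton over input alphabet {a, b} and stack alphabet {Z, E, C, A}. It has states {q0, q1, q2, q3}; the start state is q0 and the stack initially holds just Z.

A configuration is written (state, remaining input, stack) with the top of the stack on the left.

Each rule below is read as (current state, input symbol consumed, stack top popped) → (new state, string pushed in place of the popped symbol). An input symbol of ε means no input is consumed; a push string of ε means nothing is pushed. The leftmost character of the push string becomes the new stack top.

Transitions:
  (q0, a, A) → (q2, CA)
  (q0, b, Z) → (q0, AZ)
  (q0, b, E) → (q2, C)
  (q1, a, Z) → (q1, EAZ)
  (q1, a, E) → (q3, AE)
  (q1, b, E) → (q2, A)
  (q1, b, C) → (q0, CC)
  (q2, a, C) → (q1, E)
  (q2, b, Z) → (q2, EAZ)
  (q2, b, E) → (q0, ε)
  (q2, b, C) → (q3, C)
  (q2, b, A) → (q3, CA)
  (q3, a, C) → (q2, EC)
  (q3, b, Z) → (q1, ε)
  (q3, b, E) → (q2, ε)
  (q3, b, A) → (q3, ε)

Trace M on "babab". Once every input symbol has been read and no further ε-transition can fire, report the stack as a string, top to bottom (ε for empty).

CAZ

(q0, babab, Z)
  read b, top Z: go to q0, push AZ → (q0, abab, AZ)
  read a, top A: go to q2, push CA → (q2, bab, CAZ)
  read b, top C: go to q3, push C → (q3, ab, CAZ)
  read a, top C: go to q2, push EC → (q2, b, ECAZ)
  read b, top E: go to q0, push ε → (q0, ε, CAZ)
All input consumed in state q0 with stack CAZ.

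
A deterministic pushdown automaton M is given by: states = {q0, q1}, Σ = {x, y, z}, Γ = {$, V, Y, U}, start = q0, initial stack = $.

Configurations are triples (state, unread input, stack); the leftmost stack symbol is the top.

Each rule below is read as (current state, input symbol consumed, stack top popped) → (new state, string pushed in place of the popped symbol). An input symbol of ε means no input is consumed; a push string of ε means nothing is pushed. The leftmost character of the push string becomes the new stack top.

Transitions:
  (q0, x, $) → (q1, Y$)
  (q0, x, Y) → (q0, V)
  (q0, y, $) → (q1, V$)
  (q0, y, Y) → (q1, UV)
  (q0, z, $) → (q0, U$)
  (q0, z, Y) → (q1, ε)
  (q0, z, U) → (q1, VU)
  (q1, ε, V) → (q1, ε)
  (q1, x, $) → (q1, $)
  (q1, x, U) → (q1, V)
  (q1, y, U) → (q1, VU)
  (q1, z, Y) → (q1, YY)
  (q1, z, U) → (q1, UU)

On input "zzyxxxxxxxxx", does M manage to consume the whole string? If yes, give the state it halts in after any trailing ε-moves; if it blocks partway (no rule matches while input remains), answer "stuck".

(q0, zzyxxxxxxxxx, $) ⊢ (q0, zyxxxxxxxxx, U$) ⊢ (q1, yxxxxxxxxx, VU$) ⊢ (q1, yxxxxxxxxx, U$) ⊢ (q1, xxxxxxxxx, VU$) ⊢ (q1, xxxxxxxxx, U$) ⊢ (q1, xxxxxxxx, V$) ⊢ (q1, xxxxxxxx, $) ⊢ (q1, xxxxxxx, $) ⊢ (q1, xxxxxx, $) ⊢ (q1, xxxxx, $) ⊢ (q1, xxxx, $) ⊢ (q1, xxx, $) ⊢ (q1, xx, $) ⊢ (q1, x, $) ⊢ (q1, ε, $)
All input consumed; M is in state q1.

q1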